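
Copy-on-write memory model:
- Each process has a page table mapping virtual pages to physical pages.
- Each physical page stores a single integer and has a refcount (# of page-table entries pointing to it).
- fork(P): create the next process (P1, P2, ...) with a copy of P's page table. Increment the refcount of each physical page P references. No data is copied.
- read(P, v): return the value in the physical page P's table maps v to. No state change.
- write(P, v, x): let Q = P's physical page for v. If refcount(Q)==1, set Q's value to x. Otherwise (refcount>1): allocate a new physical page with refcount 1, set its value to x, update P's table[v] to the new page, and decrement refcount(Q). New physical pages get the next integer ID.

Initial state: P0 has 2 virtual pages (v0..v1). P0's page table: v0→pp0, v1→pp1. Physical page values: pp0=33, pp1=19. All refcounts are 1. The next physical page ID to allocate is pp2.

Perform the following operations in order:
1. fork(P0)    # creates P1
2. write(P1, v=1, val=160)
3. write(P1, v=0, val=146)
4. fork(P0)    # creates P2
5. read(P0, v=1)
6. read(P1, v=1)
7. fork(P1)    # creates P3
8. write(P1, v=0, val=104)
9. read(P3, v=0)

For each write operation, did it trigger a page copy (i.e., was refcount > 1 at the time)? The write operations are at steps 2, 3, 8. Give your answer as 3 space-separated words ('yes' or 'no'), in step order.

Op 1: fork(P0) -> P1. 2 ppages; refcounts: pp0:2 pp1:2
Op 2: write(P1, v1, 160). refcount(pp1)=2>1 -> COPY to pp2. 3 ppages; refcounts: pp0:2 pp1:1 pp2:1
Op 3: write(P1, v0, 146). refcount(pp0)=2>1 -> COPY to pp3. 4 ppages; refcounts: pp0:1 pp1:1 pp2:1 pp3:1
Op 4: fork(P0) -> P2. 4 ppages; refcounts: pp0:2 pp1:2 pp2:1 pp3:1
Op 5: read(P0, v1) -> 19. No state change.
Op 6: read(P1, v1) -> 160. No state change.
Op 7: fork(P1) -> P3. 4 ppages; refcounts: pp0:2 pp1:2 pp2:2 pp3:2
Op 8: write(P1, v0, 104). refcount(pp3)=2>1 -> COPY to pp4. 5 ppages; refcounts: pp0:2 pp1:2 pp2:2 pp3:1 pp4:1
Op 9: read(P3, v0) -> 146. No state change.

yes yes yes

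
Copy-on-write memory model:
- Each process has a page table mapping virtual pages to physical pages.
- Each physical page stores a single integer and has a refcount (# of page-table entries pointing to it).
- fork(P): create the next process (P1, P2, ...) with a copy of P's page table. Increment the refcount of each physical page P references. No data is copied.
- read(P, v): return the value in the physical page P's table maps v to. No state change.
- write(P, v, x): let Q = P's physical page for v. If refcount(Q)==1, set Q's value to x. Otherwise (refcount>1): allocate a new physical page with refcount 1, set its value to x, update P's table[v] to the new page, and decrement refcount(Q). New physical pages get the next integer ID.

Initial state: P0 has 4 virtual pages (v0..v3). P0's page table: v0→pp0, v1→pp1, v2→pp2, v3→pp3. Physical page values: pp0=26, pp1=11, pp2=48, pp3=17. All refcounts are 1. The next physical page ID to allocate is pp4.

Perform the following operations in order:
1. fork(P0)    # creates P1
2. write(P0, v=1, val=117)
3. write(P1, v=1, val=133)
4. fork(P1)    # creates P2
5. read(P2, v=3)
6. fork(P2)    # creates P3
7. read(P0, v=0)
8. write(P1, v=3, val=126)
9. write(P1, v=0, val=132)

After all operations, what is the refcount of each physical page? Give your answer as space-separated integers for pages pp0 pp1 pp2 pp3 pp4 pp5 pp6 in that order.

Answer: 3 3 4 3 1 1 1

Derivation:
Op 1: fork(P0) -> P1. 4 ppages; refcounts: pp0:2 pp1:2 pp2:2 pp3:2
Op 2: write(P0, v1, 117). refcount(pp1)=2>1 -> COPY to pp4. 5 ppages; refcounts: pp0:2 pp1:1 pp2:2 pp3:2 pp4:1
Op 3: write(P1, v1, 133). refcount(pp1)=1 -> write in place. 5 ppages; refcounts: pp0:2 pp1:1 pp2:2 pp3:2 pp4:1
Op 4: fork(P1) -> P2. 5 ppages; refcounts: pp0:3 pp1:2 pp2:3 pp3:3 pp4:1
Op 5: read(P2, v3) -> 17. No state change.
Op 6: fork(P2) -> P3. 5 ppages; refcounts: pp0:4 pp1:3 pp2:4 pp3:4 pp4:1
Op 7: read(P0, v0) -> 26. No state change.
Op 8: write(P1, v3, 126). refcount(pp3)=4>1 -> COPY to pp5. 6 ppages; refcounts: pp0:4 pp1:3 pp2:4 pp3:3 pp4:1 pp5:1
Op 9: write(P1, v0, 132). refcount(pp0)=4>1 -> COPY to pp6. 7 ppages; refcounts: pp0:3 pp1:3 pp2:4 pp3:3 pp4:1 pp5:1 pp6:1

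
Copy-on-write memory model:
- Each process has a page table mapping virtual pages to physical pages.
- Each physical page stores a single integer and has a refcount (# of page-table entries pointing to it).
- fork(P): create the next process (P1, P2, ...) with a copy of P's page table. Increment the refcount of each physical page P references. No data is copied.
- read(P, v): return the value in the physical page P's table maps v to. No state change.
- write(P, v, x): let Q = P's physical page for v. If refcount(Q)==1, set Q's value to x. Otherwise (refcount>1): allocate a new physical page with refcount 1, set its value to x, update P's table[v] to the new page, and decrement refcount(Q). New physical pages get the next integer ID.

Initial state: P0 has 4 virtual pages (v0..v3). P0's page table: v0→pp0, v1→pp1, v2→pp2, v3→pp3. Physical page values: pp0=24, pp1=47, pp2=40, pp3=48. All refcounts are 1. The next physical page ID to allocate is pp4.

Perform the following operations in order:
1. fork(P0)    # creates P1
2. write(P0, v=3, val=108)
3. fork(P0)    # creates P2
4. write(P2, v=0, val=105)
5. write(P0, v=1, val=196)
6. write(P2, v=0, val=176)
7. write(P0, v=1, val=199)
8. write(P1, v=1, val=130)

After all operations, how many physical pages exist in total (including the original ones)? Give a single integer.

Answer: 8

Derivation:
Op 1: fork(P0) -> P1. 4 ppages; refcounts: pp0:2 pp1:2 pp2:2 pp3:2
Op 2: write(P0, v3, 108). refcount(pp3)=2>1 -> COPY to pp4. 5 ppages; refcounts: pp0:2 pp1:2 pp2:2 pp3:1 pp4:1
Op 3: fork(P0) -> P2. 5 ppages; refcounts: pp0:3 pp1:3 pp2:3 pp3:1 pp4:2
Op 4: write(P2, v0, 105). refcount(pp0)=3>1 -> COPY to pp5. 6 ppages; refcounts: pp0:2 pp1:3 pp2:3 pp3:1 pp4:2 pp5:1
Op 5: write(P0, v1, 196). refcount(pp1)=3>1 -> COPY to pp6. 7 ppages; refcounts: pp0:2 pp1:2 pp2:3 pp3:1 pp4:2 pp5:1 pp6:1
Op 6: write(P2, v0, 176). refcount(pp5)=1 -> write in place. 7 ppages; refcounts: pp0:2 pp1:2 pp2:3 pp3:1 pp4:2 pp5:1 pp6:1
Op 7: write(P0, v1, 199). refcount(pp6)=1 -> write in place. 7 ppages; refcounts: pp0:2 pp1:2 pp2:3 pp3:1 pp4:2 pp5:1 pp6:1
Op 8: write(P1, v1, 130). refcount(pp1)=2>1 -> COPY to pp7. 8 ppages; refcounts: pp0:2 pp1:1 pp2:3 pp3:1 pp4:2 pp5:1 pp6:1 pp7:1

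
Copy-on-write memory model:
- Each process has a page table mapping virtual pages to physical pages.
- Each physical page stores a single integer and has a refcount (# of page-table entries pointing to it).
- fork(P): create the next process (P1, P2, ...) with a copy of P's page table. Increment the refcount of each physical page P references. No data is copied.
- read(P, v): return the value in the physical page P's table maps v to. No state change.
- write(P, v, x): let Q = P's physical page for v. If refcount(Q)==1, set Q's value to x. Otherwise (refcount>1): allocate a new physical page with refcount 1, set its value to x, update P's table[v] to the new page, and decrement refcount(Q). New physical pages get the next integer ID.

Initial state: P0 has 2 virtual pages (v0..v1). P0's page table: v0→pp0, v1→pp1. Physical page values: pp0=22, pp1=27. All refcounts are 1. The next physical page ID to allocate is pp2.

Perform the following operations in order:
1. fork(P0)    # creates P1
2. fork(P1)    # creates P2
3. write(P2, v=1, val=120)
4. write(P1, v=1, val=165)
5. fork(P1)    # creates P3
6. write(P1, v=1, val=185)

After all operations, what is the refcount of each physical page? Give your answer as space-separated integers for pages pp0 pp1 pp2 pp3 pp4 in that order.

Op 1: fork(P0) -> P1. 2 ppages; refcounts: pp0:2 pp1:2
Op 2: fork(P1) -> P2. 2 ppages; refcounts: pp0:3 pp1:3
Op 3: write(P2, v1, 120). refcount(pp1)=3>1 -> COPY to pp2. 3 ppages; refcounts: pp0:3 pp1:2 pp2:1
Op 4: write(P1, v1, 165). refcount(pp1)=2>1 -> COPY to pp3. 4 ppages; refcounts: pp0:3 pp1:1 pp2:1 pp3:1
Op 5: fork(P1) -> P3. 4 ppages; refcounts: pp0:4 pp1:1 pp2:1 pp3:2
Op 6: write(P1, v1, 185). refcount(pp3)=2>1 -> COPY to pp4. 5 ppages; refcounts: pp0:4 pp1:1 pp2:1 pp3:1 pp4:1

Answer: 4 1 1 1 1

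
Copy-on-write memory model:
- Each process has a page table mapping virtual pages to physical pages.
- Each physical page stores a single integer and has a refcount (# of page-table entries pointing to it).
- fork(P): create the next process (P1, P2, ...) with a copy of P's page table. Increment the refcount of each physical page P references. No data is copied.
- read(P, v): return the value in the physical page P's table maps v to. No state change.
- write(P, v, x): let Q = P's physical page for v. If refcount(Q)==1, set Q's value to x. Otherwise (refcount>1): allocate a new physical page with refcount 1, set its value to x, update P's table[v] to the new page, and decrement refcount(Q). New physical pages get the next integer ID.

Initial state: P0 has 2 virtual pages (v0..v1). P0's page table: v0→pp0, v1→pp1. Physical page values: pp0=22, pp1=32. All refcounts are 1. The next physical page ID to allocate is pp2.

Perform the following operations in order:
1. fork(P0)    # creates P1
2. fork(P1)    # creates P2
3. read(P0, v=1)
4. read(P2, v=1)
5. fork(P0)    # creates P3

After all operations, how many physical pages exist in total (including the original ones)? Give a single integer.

Op 1: fork(P0) -> P1. 2 ppages; refcounts: pp0:2 pp1:2
Op 2: fork(P1) -> P2. 2 ppages; refcounts: pp0:3 pp1:3
Op 3: read(P0, v1) -> 32. No state change.
Op 4: read(P2, v1) -> 32. No state change.
Op 5: fork(P0) -> P3. 2 ppages; refcounts: pp0:4 pp1:4

Answer: 2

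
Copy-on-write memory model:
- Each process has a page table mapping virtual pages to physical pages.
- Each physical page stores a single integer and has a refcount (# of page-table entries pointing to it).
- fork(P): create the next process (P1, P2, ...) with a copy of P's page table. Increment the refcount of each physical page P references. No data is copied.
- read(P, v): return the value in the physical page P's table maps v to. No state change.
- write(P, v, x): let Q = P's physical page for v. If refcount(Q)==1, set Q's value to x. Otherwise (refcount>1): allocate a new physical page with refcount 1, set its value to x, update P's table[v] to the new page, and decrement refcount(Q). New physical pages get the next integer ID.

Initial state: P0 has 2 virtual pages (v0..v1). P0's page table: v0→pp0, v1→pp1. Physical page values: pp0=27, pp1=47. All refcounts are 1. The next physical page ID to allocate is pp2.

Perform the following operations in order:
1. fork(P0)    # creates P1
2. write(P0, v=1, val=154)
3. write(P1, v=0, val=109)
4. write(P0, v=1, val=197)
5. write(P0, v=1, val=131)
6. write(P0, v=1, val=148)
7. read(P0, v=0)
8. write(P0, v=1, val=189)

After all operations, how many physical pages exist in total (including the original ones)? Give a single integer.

Answer: 4

Derivation:
Op 1: fork(P0) -> P1. 2 ppages; refcounts: pp0:2 pp1:2
Op 2: write(P0, v1, 154). refcount(pp1)=2>1 -> COPY to pp2. 3 ppages; refcounts: pp0:2 pp1:1 pp2:1
Op 3: write(P1, v0, 109). refcount(pp0)=2>1 -> COPY to pp3. 4 ppages; refcounts: pp0:1 pp1:1 pp2:1 pp3:1
Op 4: write(P0, v1, 197). refcount(pp2)=1 -> write in place. 4 ppages; refcounts: pp0:1 pp1:1 pp2:1 pp3:1
Op 5: write(P0, v1, 131). refcount(pp2)=1 -> write in place. 4 ppages; refcounts: pp0:1 pp1:1 pp2:1 pp3:1
Op 6: write(P0, v1, 148). refcount(pp2)=1 -> write in place. 4 ppages; refcounts: pp0:1 pp1:1 pp2:1 pp3:1
Op 7: read(P0, v0) -> 27. No state change.
Op 8: write(P0, v1, 189). refcount(pp2)=1 -> write in place. 4 ppages; refcounts: pp0:1 pp1:1 pp2:1 pp3:1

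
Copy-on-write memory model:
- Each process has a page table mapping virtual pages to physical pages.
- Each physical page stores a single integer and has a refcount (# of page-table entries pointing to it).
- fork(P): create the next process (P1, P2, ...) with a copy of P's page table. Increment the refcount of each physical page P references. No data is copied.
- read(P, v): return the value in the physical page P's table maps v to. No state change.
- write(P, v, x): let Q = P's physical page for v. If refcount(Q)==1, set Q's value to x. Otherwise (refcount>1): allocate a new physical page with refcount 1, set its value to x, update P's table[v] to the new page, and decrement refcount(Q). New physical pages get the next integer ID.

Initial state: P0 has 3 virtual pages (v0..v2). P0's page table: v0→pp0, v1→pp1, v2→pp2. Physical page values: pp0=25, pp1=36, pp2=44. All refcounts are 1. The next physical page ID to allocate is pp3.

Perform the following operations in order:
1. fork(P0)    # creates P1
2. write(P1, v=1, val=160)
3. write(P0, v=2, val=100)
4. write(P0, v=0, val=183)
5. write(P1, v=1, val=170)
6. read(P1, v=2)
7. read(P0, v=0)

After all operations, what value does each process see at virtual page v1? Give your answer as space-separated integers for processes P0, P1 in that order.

Op 1: fork(P0) -> P1. 3 ppages; refcounts: pp0:2 pp1:2 pp2:2
Op 2: write(P1, v1, 160). refcount(pp1)=2>1 -> COPY to pp3. 4 ppages; refcounts: pp0:2 pp1:1 pp2:2 pp3:1
Op 3: write(P0, v2, 100). refcount(pp2)=2>1 -> COPY to pp4. 5 ppages; refcounts: pp0:2 pp1:1 pp2:1 pp3:1 pp4:1
Op 4: write(P0, v0, 183). refcount(pp0)=2>1 -> COPY to pp5. 6 ppages; refcounts: pp0:1 pp1:1 pp2:1 pp3:1 pp4:1 pp5:1
Op 5: write(P1, v1, 170). refcount(pp3)=1 -> write in place. 6 ppages; refcounts: pp0:1 pp1:1 pp2:1 pp3:1 pp4:1 pp5:1
Op 6: read(P1, v2) -> 44. No state change.
Op 7: read(P0, v0) -> 183. No state change.
P0: v1 -> pp1 = 36
P1: v1 -> pp3 = 170

Answer: 36 170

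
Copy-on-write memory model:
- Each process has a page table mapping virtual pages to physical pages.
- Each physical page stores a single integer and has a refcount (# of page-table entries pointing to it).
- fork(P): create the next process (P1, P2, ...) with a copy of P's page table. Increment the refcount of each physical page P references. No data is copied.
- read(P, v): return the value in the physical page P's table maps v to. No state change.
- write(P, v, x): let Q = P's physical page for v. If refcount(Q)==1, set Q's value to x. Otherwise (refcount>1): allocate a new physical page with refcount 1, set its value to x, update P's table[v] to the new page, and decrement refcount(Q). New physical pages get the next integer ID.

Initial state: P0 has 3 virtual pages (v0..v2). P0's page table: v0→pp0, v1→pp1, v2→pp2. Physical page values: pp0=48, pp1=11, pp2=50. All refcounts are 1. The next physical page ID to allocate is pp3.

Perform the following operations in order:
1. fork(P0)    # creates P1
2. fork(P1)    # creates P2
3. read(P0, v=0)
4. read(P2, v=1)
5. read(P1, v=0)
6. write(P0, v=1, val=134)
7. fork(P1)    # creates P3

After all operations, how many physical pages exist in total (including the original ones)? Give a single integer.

Answer: 4

Derivation:
Op 1: fork(P0) -> P1. 3 ppages; refcounts: pp0:2 pp1:2 pp2:2
Op 2: fork(P1) -> P2. 3 ppages; refcounts: pp0:3 pp1:3 pp2:3
Op 3: read(P0, v0) -> 48. No state change.
Op 4: read(P2, v1) -> 11. No state change.
Op 5: read(P1, v0) -> 48. No state change.
Op 6: write(P0, v1, 134). refcount(pp1)=3>1 -> COPY to pp3. 4 ppages; refcounts: pp0:3 pp1:2 pp2:3 pp3:1
Op 7: fork(P1) -> P3. 4 ppages; refcounts: pp0:4 pp1:3 pp2:4 pp3:1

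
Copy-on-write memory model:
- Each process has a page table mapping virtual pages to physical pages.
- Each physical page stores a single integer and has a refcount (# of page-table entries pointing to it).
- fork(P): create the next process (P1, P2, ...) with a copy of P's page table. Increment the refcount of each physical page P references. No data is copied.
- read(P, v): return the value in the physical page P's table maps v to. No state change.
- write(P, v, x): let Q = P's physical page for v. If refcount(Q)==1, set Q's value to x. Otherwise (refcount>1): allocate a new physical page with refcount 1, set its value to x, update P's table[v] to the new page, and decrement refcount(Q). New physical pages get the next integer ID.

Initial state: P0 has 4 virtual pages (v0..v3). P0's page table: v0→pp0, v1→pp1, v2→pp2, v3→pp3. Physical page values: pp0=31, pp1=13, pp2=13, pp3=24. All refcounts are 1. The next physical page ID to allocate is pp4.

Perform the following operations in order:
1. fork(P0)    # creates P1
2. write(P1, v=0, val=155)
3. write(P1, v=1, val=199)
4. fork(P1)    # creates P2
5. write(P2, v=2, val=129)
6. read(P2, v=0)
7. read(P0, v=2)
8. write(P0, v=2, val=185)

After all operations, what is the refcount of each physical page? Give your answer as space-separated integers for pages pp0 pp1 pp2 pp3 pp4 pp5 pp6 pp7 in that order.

Op 1: fork(P0) -> P1. 4 ppages; refcounts: pp0:2 pp1:2 pp2:2 pp3:2
Op 2: write(P1, v0, 155). refcount(pp0)=2>1 -> COPY to pp4. 5 ppages; refcounts: pp0:1 pp1:2 pp2:2 pp3:2 pp4:1
Op 3: write(P1, v1, 199). refcount(pp1)=2>1 -> COPY to pp5. 6 ppages; refcounts: pp0:1 pp1:1 pp2:2 pp3:2 pp4:1 pp5:1
Op 4: fork(P1) -> P2. 6 ppages; refcounts: pp0:1 pp1:1 pp2:3 pp3:3 pp4:2 pp5:2
Op 5: write(P2, v2, 129). refcount(pp2)=3>1 -> COPY to pp6. 7 ppages; refcounts: pp0:1 pp1:1 pp2:2 pp3:3 pp4:2 pp5:2 pp6:1
Op 6: read(P2, v0) -> 155. No state change.
Op 7: read(P0, v2) -> 13. No state change.
Op 8: write(P0, v2, 185). refcount(pp2)=2>1 -> COPY to pp7. 8 ppages; refcounts: pp0:1 pp1:1 pp2:1 pp3:3 pp4:2 pp5:2 pp6:1 pp7:1

Answer: 1 1 1 3 2 2 1 1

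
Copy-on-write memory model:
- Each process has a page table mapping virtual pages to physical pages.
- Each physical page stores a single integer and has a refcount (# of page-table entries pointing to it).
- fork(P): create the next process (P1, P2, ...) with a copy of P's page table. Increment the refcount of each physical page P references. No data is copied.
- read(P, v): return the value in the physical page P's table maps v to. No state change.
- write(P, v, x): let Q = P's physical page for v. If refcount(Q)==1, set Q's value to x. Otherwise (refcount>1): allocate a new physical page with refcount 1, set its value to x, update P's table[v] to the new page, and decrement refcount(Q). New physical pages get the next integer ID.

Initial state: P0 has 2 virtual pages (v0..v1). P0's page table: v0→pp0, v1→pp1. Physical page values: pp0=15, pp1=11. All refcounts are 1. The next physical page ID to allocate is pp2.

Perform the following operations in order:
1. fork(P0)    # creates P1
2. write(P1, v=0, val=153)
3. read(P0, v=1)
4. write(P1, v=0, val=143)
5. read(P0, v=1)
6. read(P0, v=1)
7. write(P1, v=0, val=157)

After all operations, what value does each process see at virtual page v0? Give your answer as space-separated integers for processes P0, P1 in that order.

Op 1: fork(P0) -> P1. 2 ppages; refcounts: pp0:2 pp1:2
Op 2: write(P1, v0, 153). refcount(pp0)=2>1 -> COPY to pp2. 3 ppages; refcounts: pp0:1 pp1:2 pp2:1
Op 3: read(P0, v1) -> 11. No state change.
Op 4: write(P1, v0, 143). refcount(pp2)=1 -> write in place. 3 ppages; refcounts: pp0:1 pp1:2 pp2:1
Op 5: read(P0, v1) -> 11. No state change.
Op 6: read(P0, v1) -> 11. No state change.
Op 7: write(P1, v0, 157). refcount(pp2)=1 -> write in place. 3 ppages; refcounts: pp0:1 pp1:2 pp2:1
P0: v0 -> pp0 = 15
P1: v0 -> pp2 = 157

Answer: 15 157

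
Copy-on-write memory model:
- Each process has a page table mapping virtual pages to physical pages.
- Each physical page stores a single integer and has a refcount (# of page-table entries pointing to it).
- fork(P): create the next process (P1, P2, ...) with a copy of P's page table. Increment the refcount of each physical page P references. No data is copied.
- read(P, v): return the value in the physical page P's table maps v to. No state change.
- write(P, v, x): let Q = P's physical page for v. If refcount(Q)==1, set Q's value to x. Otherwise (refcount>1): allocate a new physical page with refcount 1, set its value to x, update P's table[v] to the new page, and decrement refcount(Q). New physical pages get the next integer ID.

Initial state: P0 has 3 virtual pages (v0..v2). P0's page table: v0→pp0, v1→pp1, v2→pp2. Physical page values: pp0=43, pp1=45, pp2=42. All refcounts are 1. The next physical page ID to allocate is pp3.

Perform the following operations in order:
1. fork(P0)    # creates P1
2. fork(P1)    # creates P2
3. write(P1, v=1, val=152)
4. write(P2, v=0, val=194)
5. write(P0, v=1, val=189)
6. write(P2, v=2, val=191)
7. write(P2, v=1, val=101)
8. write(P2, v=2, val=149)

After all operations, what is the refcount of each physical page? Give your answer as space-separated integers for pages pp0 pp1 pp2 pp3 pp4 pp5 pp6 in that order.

Op 1: fork(P0) -> P1. 3 ppages; refcounts: pp0:2 pp1:2 pp2:2
Op 2: fork(P1) -> P2. 3 ppages; refcounts: pp0:3 pp1:3 pp2:3
Op 3: write(P1, v1, 152). refcount(pp1)=3>1 -> COPY to pp3. 4 ppages; refcounts: pp0:3 pp1:2 pp2:3 pp3:1
Op 4: write(P2, v0, 194). refcount(pp0)=3>1 -> COPY to pp4. 5 ppages; refcounts: pp0:2 pp1:2 pp2:3 pp3:1 pp4:1
Op 5: write(P0, v1, 189). refcount(pp1)=2>1 -> COPY to pp5. 6 ppages; refcounts: pp0:2 pp1:1 pp2:3 pp3:1 pp4:1 pp5:1
Op 6: write(P2, v2, 191). refcount(pp2)=3>1 -> COPY to pp6. 7 ppages; refcounts: pp0:2 pp1:1 pp2:2 pp3:1 pp4:1 pp5:1 pp6:1
Op 7: write(P2, v1, 101). refcount(pp1)=1 -> write in place. 7 ppages; refcounts: pp0:2 pp1:1 pp2:2 pp3:1 pp4:1 pp5:1 pp6:1
Op 8: write(P2, v2, 149). refcount(pp6)=1 -> write in place. 7 ppages; refcounts: pp0:2 pp1:1 pp2:2 pp3:1 pp4:1 pp5:1 pp6:1

Answer: 2 1 2 1 1 1 1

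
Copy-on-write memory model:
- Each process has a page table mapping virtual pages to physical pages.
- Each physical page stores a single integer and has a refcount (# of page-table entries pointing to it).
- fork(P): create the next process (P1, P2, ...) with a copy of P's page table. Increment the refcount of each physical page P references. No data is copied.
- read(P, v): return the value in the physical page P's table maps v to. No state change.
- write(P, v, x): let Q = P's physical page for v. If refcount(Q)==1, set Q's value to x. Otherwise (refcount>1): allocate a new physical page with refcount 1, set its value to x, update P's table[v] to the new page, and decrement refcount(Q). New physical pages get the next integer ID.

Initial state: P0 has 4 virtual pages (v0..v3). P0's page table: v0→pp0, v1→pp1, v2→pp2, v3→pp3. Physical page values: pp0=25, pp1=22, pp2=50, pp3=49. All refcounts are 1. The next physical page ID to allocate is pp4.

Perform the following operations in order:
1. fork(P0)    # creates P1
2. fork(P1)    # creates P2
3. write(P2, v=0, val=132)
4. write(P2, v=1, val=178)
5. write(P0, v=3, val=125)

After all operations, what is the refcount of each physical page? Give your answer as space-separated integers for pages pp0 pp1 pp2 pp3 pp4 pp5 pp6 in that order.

Answer: 2 2 3 2 1 1 1

Derivation:
Op 1: fork(P0) -> P1. 4 ppages; refcounts: pp0:2 pp1:2 pp2:2 pp3:2
Op 2: fork(P1) -> P2. 4 ppages; refcounts: pp0:3 pp1:3 pp2:3 pp3:3
Op 3: write(P2, v0, 132). refcount(pp0)=3>1 -> COPY to pp4. 5 ppages; refcounts: pp0:2 pp1:3 pp2:3 pp3:3 pp4:1
Op 4: write(P2, v1, 178). refcount(pp1)=3>1 -> COPY to pp5. 6 ppages; refcounts: pp0:2 pp1:2 pp2:3 pp3:3 pp4:1 pp5:1
Op 5: write(P0, v3, 125). refcount(pp3)=3>1 -> COPY to pp6. 7 ppages; refcounts: pp0:2 pp1:2 pp2:3 pp3:2 pp4:1 pp5:1 pp6:1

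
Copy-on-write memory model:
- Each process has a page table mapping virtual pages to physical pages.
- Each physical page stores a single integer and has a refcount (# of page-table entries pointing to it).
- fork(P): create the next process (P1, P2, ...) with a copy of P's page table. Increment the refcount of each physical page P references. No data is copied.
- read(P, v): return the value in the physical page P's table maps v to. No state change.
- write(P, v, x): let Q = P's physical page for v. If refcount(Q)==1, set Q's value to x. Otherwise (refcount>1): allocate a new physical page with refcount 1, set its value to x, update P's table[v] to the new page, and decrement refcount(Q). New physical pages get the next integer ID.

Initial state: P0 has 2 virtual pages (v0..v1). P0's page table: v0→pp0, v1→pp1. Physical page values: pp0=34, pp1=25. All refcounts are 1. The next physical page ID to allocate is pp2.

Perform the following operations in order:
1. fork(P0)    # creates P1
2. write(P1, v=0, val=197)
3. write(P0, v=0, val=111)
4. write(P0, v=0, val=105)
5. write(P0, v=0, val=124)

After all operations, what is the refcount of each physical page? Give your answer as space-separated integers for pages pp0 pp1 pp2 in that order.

Answer: 1 2 1

Derivation:
Op 1: fork(P0) -> P1. 2 ppages; refcounts: pp0:2 pp1:2
Op 2: write(P1, v0, 197). refcount(pp0)=2>1 -> COPY to pp2. 3 ppages; refcounts: pp0:1 pp1:2 pp2:1
Op 3: write(P0, v0, 111). refcount(pp0)=1 -> write in place. 3 ppages; refcounts: pp0:1 pp1:2 pp2:1
Op 4: write(P0, v0, 105). refcount(pp0)=1 -> write in place. 3 ppages; refcounts: pp0:1 pp1:2 pp2:1
Op 5: write(P0, v0, 124). refcount(pp0)=1 -> write in place. 3 ppages; refcounts: pp0:1 pp1:2 pp2:1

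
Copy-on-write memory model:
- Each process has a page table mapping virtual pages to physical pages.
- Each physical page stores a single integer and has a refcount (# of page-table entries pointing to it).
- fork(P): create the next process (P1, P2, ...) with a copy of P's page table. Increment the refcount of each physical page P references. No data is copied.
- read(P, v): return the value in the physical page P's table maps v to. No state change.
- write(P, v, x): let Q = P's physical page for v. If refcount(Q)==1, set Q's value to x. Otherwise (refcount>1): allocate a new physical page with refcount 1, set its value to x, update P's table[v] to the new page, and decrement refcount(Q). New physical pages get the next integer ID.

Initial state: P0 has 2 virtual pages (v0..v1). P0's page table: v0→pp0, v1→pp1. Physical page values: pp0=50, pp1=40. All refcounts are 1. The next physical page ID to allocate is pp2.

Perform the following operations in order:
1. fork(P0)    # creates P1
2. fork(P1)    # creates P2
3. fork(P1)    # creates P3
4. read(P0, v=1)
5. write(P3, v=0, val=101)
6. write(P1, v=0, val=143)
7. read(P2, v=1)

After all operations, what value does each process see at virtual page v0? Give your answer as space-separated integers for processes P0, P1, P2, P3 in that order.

Op 1: fork(P0) -> P1. 2 ppages; refcounts: pp0:2 pp1:2
Op 2: fork(P1) -> P2. 2 ppages; refcounts: pp0:3 pp1:3
Op 3: fork(P1) -> P3. 2 ppages; refcounts: pp0:4 pp1:4
Op 4: read(P0, v1) -> 40. No state change.
Op 5: write(P3, v0, 101). refcount(pp0)=4>1 -> COPY to pp2. 3 ppages; refcounts: pp0:3 pp1:4 pp2:1
Op 6: write(P1, v0, 143). refcount(pp0)=3>1 -> COPY to pp3. 4 ppages; refcounts: pp0:2 pp1:4 pp2:1 pp3:1
Op 7: read(P2, v1) -> 40. No state change.
P0: v0 -> pp0 = 50
P1: v0 -> pp3 = 143
P2: v0 -> pp0 = 50
P3: v0 -> pp2 = 101

Answer: 50 143 50 101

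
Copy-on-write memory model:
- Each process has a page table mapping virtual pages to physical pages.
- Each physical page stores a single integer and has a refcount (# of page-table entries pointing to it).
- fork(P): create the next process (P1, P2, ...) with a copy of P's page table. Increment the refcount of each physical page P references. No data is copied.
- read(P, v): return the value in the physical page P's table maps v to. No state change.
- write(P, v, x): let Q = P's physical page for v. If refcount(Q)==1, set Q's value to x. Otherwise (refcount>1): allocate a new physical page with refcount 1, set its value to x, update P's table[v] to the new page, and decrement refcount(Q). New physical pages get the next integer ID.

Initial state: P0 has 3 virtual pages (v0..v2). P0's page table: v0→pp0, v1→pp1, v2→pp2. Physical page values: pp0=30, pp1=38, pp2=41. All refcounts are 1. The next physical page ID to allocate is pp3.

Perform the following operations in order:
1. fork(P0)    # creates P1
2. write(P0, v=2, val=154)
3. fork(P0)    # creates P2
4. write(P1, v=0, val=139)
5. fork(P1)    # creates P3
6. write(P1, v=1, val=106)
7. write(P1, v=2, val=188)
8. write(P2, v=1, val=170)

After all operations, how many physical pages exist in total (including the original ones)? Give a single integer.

Answer: 8

Derivation:
Op 1: fork(P0) -> P1. 3 ppages; refcounts: pp0:2 pp1:2 pp2:2
Op 2: write(P0, v2, 154). refcount(pp2)=2>1 -> COPY to pp3. 4 ppages; refcounts: pp0:2 pp1:2 pp2:1 pp3:1
Op 3: fork(P0) -> P2. 4 ppages; refcounts: pp0:3 pp1:3 pp2:1 pp3:2
Op 4: write(P1, v0, 139). refcount(pp0)=3>1 -> COPY to pp4. 5 ppages; refcounts: pp0:2 pp1:3 pp2:1 pp3:2 pp4:1
Op 5: fork(P1) -> P3. 5 ppages; refcounts: pp0:2 pp1:4 pp2:2 pp3:2 pp4:2
Op 6: write(P1, v1, 106). refcount(pp1)=4>1 -> COPY to pp5. 6 ppages; refcounts: pp0:2 pp1:3 pp2:2 pp3:2 pp4:2 pp5:1
Op 7: write(P1, v2, 188). refcount(pp2)=2>1 -> COPY to pp6. 7 ppages; refcounts: pp0:2 pp1:3 pp2:1 pp3:2 pp4:2 pp5:1 pp6:1
Op 8: write(P2, v1, 170). refcount(pp1)=3>1 -> COPY to pp7. 8 ppages; refcounts: pp0:2 pp1:2 pp2:1 pp3:2 pp4:2 pp5:1 pp6:1 pp7:1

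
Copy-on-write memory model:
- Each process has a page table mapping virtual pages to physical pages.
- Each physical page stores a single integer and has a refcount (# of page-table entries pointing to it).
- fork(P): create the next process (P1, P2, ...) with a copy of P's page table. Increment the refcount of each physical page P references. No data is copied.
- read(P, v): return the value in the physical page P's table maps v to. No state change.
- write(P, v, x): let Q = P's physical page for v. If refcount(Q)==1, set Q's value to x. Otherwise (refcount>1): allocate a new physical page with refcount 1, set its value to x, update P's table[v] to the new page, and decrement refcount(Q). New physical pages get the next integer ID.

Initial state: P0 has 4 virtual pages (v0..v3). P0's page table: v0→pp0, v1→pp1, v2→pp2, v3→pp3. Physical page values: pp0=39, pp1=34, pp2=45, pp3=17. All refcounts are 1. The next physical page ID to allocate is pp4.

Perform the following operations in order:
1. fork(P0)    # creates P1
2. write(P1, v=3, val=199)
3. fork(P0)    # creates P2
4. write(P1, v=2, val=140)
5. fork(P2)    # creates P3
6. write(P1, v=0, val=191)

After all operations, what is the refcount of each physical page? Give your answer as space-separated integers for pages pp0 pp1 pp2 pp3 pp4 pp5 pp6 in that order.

Op 1: fork(P0) -> P1. 4 ppages; refcounts: pp0:2 pp1:2 pp2:2 pp3:2
Op 2: write(P1, v3, 199). refcount(pp3)=2>1 -> COPY to pp4. 5 ppages; refcounts: pp0:2 pp1:2 pp2:2 pp3:1 pp4:1
Op 3: fork(P0) -> P2. 5 ppages; refcounts: pp0:3 pp1:3 pp2:3 pp3:2 pp4:1
Op 4: write(P1, v2, 140). refcount(pp2)=3>1 -> COPY to pp5. 6 ppages; refcounts: pp0:3 pp1:3 pp2:2 pp3:2 pp4:1 pp5:1
Op 5: fork(P2) -> P3. 6 ppages; refcounts: pp0:4 pp1:4 pp2:3 pp3:3 pp4:1 pp5:1
Op 6: write(P1, v0, 191). refcount(pp0)=4>1 -> COPY to pp6. 7 ppages; refcounts: pp0:3 pp1:4 pp2:3 pp3:3 pp4:1 pp5:1 pp6:1

Answer: 3 4 3 3 1 1 1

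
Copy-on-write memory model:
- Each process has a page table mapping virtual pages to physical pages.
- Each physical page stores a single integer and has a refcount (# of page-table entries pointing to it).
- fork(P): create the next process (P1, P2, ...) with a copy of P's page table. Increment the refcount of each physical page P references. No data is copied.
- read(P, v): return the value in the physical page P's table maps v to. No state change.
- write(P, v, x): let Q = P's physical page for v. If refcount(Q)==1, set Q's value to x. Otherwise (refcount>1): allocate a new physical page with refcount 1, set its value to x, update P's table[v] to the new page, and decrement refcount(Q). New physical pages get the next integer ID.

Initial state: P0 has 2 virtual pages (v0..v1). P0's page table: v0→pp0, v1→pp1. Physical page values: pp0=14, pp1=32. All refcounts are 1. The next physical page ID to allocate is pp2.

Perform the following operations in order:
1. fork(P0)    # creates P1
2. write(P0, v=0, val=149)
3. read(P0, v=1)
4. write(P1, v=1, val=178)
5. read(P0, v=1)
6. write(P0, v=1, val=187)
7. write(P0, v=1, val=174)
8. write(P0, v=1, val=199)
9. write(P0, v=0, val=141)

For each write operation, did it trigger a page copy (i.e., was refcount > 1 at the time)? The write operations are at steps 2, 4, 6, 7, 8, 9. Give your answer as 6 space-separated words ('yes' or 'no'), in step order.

Op 1: fork(P0) -> P1. 2 ppages; refcounts: pp0:2 pp1:2
Op 2: write(P0, v0, 149). refcount(pp0)=2>1 -> COPY to pp2. 3 ppages; refcounts: pp0:1 pp1:2 pp2:1
Op 3: read(P0, v1) -> 32. No state change.
Op 4: write(P1, v1, 178). refcount(pp1)=2>1 -> COPY to pp3. 4 ppages; refcounts: pp0:1 pp1:1 pp2:1 pp3:1
Op 5: read(P0, v1) -> 32. No state change.
Op 6: write(P0, v1, 187). refcount(pp1)=1 -> write in place. 4 ppages; refcounts: pp0:1 pp1:1 pp2:1 pp3:1
Op 7: write(P0, v1, 174). refcount(pp1)=1 -> write in place. 4 ppages; refcounts: pp0:1 pp1:1 pp2:1 pp3:1
Op 8: write(P0, v1, 199). refcount(pp1)=1 -> write in place. 4 ppages; refcounts: pp0:1 pp1:1 pp2:1 pp3:1
Op 9: write(P0, v0, 141). refcount(pp2)=1 -> write in place. 4 ppages; refcounts: pp0:1 pp1:1 pp2:1 pp3:1

yes yes no no no no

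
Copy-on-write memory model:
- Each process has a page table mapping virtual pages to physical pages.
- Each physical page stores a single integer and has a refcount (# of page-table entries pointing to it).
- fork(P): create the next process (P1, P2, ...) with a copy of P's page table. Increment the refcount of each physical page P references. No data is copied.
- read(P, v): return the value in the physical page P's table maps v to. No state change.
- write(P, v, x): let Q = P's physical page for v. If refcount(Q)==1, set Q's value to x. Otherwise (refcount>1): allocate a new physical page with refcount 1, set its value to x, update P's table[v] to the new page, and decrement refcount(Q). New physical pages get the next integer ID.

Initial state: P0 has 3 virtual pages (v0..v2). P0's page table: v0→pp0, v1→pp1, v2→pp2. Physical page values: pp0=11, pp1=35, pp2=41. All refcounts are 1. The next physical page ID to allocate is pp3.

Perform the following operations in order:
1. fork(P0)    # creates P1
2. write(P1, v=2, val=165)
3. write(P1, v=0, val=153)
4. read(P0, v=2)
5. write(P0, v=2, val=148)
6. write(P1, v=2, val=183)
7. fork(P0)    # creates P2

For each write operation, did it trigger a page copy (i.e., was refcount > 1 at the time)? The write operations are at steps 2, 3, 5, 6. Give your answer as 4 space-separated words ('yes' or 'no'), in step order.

Op 1: fork(P0) -> P1. 3 ppages; refcounts: pp0:2 pp1:2 pp2:2
Op 2: write(P1, v2, 165). refcount(pp2)=2>1 -> COPY to pp3. 4 ppages; refcounts: pp0:2 pp1:2 pp2:1 pp3:1
Op 3: write(P1, v0, 153). refcount(pp0)=2>1 -> COPY to pp4. 5 ppages; refcounts: pp0:1 pp1:2 pp2:1 pp3:1 pp4:1
Op 4: read(P0, v2) -> 41. No state change.
Op 5: write(P0, v2, 148). refcount(pp2)=1 -> write in place. 5 ppages; refcounts: pp0:1 pp1:2 pp2:1 pp3:1 pp4:1
Op 6: write(P1, v2, 183). refcount(pp3)=1 -> write in place. 5 ppages; refcounts: pp0:1 pp1:2 pp2:1 pp3:1 pp4:1
Op 7: fork(P0) -> P2. 5 ppages; refcounts: pp0:2 pp1:3 pp2:2 pp3:1 pp4:1

yes yes no no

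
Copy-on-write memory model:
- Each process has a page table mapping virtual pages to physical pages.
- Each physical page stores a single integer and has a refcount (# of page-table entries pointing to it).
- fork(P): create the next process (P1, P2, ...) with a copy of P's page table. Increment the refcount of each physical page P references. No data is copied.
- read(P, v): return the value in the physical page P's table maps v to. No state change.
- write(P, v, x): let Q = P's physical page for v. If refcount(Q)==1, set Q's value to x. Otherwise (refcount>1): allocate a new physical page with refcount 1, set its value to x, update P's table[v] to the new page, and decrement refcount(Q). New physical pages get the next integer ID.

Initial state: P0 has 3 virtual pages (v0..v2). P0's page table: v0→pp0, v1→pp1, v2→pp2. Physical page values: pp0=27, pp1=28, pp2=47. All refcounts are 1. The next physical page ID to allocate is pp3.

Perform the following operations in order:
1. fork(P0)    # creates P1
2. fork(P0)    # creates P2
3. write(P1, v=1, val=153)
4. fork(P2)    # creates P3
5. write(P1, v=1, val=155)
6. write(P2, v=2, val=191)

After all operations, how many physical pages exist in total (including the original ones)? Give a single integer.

Op 1: fork(P0) -> P1. 3 ppages; refcounts: pp0:2 pp1:2 pp2:2
Op 2: fork(P0) -> P2. 3 ppages; refcounts: pp0:3 pp1:3 pp2:3
Op 3: write(P1, v1, 153). refcount(pp1)=3>1 -> COPY to pp3. 4 ppages; refcounts: pp0:3 pp1:2 pp2:3 pp3:1
Op 4: fork(P2) -> P3. 4 ppages; refcounts: pp0:4 pp1:3 pp2:4 pp3:1
Op 5: write(P1, v1, 155). refcount(pp3)=1 -> write in place. 4 ppages; refcounts: pp0:4 pp1:3 pp2:4 pp3:1
Op 6: write(P2, v2, 191). refcount(pp2)=4>1 -> COPY to pp4. 5 ppages; refcounts: pp0:4 pp1:3 pp2:3 pp3:1 pp4:1

Answer: 5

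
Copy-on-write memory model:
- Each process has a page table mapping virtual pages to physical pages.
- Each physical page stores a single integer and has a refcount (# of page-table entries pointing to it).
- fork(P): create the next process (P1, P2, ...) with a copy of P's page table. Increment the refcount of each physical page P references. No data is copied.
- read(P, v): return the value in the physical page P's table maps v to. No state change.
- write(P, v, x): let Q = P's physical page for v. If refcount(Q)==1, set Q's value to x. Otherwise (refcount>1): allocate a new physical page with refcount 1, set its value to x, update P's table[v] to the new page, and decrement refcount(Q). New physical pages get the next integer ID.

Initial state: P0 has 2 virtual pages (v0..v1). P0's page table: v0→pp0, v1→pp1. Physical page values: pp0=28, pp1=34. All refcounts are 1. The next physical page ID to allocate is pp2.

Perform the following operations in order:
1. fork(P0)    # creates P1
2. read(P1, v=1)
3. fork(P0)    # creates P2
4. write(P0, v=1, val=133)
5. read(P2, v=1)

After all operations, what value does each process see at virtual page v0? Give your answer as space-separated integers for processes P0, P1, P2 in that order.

Answer: 28 28 28

Derivation:
Op 1: fork(P0) -> P1. 2 ppages; refcounts: pp0:2 pp1:2
Op 2: read(P1, v1) -> 34. No state change.
Op 3: fork(P0) -> P2. 2 ppages; refcounts: pp0:3 pp1:3
Op 4: write(P0, v1, 133). refcount(pp1)=3>1 -> COPY to pp2. 3 ppages; refcounts: pp0:3 pp1:2 pp2:1
Op 5: read(P2, v1) -> 34. No state change.
P0: v0 -> pp0 = 28
P1: v0 -> pp0 = 28
P2: v0 -> pp0 = 28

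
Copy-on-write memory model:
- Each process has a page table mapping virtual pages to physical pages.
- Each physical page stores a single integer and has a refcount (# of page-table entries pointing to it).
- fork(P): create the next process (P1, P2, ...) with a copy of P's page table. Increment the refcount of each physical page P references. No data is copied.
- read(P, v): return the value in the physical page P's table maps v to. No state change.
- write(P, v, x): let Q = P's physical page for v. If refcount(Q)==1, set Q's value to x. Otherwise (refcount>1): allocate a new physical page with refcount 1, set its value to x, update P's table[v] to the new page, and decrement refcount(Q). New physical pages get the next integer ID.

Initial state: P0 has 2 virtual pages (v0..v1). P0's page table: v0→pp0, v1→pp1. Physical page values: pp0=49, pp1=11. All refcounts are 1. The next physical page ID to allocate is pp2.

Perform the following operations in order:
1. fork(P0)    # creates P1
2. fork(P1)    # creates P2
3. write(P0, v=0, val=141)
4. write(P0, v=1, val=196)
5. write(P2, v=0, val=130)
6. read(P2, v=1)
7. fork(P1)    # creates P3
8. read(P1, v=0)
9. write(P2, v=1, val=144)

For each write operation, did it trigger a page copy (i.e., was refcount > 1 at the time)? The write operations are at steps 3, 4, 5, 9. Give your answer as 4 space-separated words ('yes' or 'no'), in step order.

Op 1: fork(P0) -> P1. 2 ppages; refcounts: pp0:2 pp1:2
Op 2: fork(P1) -> P2. 2 ppages; refcounts: pp0:3 pp1:3
Op 3: write(P0, v0, 141). refcount(pp0)=3>1 -> COPY to pp2. 3 ppages; refcounts: pp0:2 pp1:3 pp2:1
Op 4: write(P0, v1, 196). refcount(pp1)=3>1 -> COPY to pp3. 4 ppages; refcounts: pp0:2 pp1:2 pp2:1 pp3:1
Op 5: write(P2, v0, 130). refcount(pp0)=2>1 -> COPY to pp4. 5 ppages; refcounts: pp0:1 pp1:2 pp2:1 pp3:1 pp4:1
Op 6: read(P2, v1) -> 11. No state change.
Op 7: fork(P1) -> P3. 5 ppages; refcounts: pp0:2 pp1:3 pp2:1 pp3:1 pp4:1
Op 8: read(P1, v0) -> 49. No state change.
Op 9: write(P2, v1, 144). refcount(pp1)=3>1 -> COPY to pp5. 6 ppages; refcounts: pp0:2 pp1:2 pp2:1 pp3:1 pp4:1 pp5:1

yes yes yes yes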